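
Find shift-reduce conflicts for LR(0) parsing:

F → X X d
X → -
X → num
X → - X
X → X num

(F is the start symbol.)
Yes — I1: [X → - .] vs [X → . -]; I9: [X → - X .] vs [X → X . num]

Augment with F' → F and build the canonical LR(0) collection (I0 = CLOSURE({[F' → . F]}), then GOTO on every symbol after a dot until no new states appear). It has 10 states:
  I0: { [F → . X X d], [F' → . F], [X → . - X], [X → . -], [X → . X num], [X → . num] }  — shift
  I1: { [X → - . X], [X → - .], [X → . - X], [X → . -], [X → . X num], [X → . num] }  — shift, reduce
  I2: { [F' → F .] }  — accept
  I3: { [F → X . X d], [X → . - X], [X → . -], [X → . X num], [X → . num], [X → X . num] }  — shift
  I4: { [X → num .] }  — reduce
  I5: { [F → X X . d], [X → X . num] }  — shift
  I6: { [X → X num .], [X → num .] }  — 2 reduces
  I7: { [F → X X d .] }  — reduce
  I8: { [X → X num .] }  — reduce
  I9: { [X → - X .], [X → X . num] }  — shift, reduce

I1 contains reduce item [X → - .] and shift items [X → . -], [X → . - X], [X → . num] — shift-reduce conflict.
I9 contains reduce item [X → - X .] and shift item [X → X . num] — shift-reduce conflict.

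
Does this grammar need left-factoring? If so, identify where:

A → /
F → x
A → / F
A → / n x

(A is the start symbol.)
Left-factoring is needed when two productions for the same non-terminal
share a common prefix on the right-hand side.

Productions for A:
  A → /
  A → / F
  A → / n x

Found common prefix '/' in productions for A

Answer: Yes, A has productions with common prefix '/'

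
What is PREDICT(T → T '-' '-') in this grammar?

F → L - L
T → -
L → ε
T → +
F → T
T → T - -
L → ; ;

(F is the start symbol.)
{ '+', '-' }

PREDICT(T → T '-' '-') = (FIRST(RHS) \ {ε}) ∪ (FOLLOW(T) if ε ∈ FIRST(RHS), i.e. RHS ⇒* ε)
FIRST(T) = { '+', '-' }
FIRST(T '-' '-') = { '+', '-' }
ε ∉ FIRST(T '-' '-'), so FOLLOW(T) is not added.
PREDICT(T → T '-' '-') = { '+', '-' }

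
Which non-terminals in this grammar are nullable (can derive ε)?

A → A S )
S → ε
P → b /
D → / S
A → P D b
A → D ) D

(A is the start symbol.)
ε-productions: S → ε
So S is immediately nullable.
No further non-terminal can be added: every production for the remaining non-terminals contains a terminal or a non-nullable non-terminal.
Nullable = { 'S' }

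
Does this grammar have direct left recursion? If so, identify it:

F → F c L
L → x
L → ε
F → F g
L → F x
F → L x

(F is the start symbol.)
Direct left recursion occurs when N → N α for some non-terminal N (the right-hand side begins with the left-hand side itself).

F → F c L: LEFT RECURSIVE (starts with F)
L → x: starts with x
L → ε: starts with ε
F → F g: LEFT RECURSIVE (starts with F)
L → F x: starts with F
F → L x: starts with L

The grammar has direct left recursion on: F.

Answer: Yes, F is left-recursive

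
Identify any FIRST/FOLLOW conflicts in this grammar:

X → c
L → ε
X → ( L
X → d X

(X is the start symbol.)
A FIRST/FOLLOW conflict occurs when a non-terminal N has a nullable alternative N → β (β ⇒* ε) and another alternative N → α with FIRST(α) ∩ FOLLOW(N) ≠ ∅: on such a lookahead the parser cannot decide between expanding α and letting N vanish via β.

Nullable non-terminals: L.
L has a nullable alternative but only one production, so nothing to check.

X has no nullable alternative, so no FIRST/FOLLOW check is needed there.

No FIRST/FOLLOW conflicts found.

Answer: No FIRST/FOLLOW conflicts.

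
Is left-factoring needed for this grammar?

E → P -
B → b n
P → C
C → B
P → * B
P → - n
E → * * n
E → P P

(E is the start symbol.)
Yes, E has productions with common prefix 'P'

Left-factoring is needed when two productions for the same non-terminal
share a common prefix on the right-hand side.

Productions for E:
  E → P -
  E → * * n
  E → P P
Productions for P:
  P → C
  P → * B
  P → - n

Found common prefix 'P' in productions for E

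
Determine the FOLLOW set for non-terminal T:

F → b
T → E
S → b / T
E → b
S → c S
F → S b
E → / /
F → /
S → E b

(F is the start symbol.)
To compute FOLLOW(T), find every occurrence of T on a right-hand side N → α T β: add FIRST(β) \ {ε}, and if β is empty or nullable also add FOLLOW(N). Iterate to a fixed point.

In S → b / T: T is at the end, add FOLLOW(S)

The FOLLOW sets referred to above (computed the same way, to a fixed point):
  FOLLOW(S) = { 'b' }

Taking the union: FOLLOW(T) = { 'b' }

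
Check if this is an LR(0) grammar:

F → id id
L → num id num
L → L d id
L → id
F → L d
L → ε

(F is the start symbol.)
Augment with F' → F and build the canonical LR(0) collection (I0 = CLOSURE({[F' → . F]}), then GOTO on every symbol after a dot until no new states appear). It has 10 states:
  I0: { [F → . L d], [F → . id id], [F' → . F], [L → . L d id], [L → . id], [L → . num id num], [L → .] }  — shift, reduce
  I1: { [F' → F .] }  — accept
  I2: { [F → L . d], [L → L . d id] }  — shift
  I3: { [F → id . id], [L → id .] }  — shift, reduce
  I4: { [L → num . id num] }  — shift
  I5: { [L → num id . num] }  — shift
  I6: { [L → num id num .] }  — reduce
  I7: { [F → id id .] }  — reduce
  I8: { [F → L d .], [L → L d . id] }  — shift, reduce
  I9: { [L → L d id .] }  — reduce

Conflict in state I0:
  Shift-reduce conflict between [L → .] and [F → . id id]
So the grammar is NOT LR(0).

Answer: No. Shift-reduce conflict between [L → .] and [F → . id id]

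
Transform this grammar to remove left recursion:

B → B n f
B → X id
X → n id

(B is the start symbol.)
B is directly left-recursive. The standard transformation for
  A → A α₁ | ... | A α_m | β₁ | ... | β_n
is
  A  → β₁ A' | ... | β_n A'
  A' → α₁ A' | ... | α_m A' | ε

B → X id becomes B → X id B'
B → B n f becomes B' → n f B'
Add B' → ε

Productions for other non-terminals are unchanged:
  X → n id

Resulting grammar:
B → X id B'
B' → n f B'
B' → ε
X → n id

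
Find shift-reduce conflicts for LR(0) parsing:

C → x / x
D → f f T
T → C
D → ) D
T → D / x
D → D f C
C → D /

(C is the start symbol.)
Augment with C' → C and build the canonical LR(0) collection (I0 = CLOSURE({[C' → . C]}), then GOTO on every symbol after a dot until no new states appear). It has 18 states:
  I0: { [C → . D /], [C → . x / x], [C' → . C], [D → . ) D], [D → . D f C], [D → . f f T] }  — shift
  I1: { [D → ) . D], [D → . ) D], [D → . D f C], [D → . f f T] }  — shift
  I2: { [C' → C .] }  — accept
  I3: { [C → D . /], [D → D . f C] }  — shift
  I4: { [D → f . f T] }  — shift
  I5: { [C → x . / x] }  — shift
  I6: { [C → x / . x] }  — shift
  I7: { [C → x / x .] }  — reduce
  I8: { [C → . D /], [C → . x / x], [D → . ) D], [D → . D f C], [D → . f f T], [D → f f . T], [T → . C], [T → . D / x] }  — shift
  I9: { [T → C .] }  — reduce
  I10: { [C → D . /], [D → D . f C], [T → D . / x] }  — shift
  I11: { [D → f f T .] }  — reduce
  I12: { [C → D / .], [T → D / . x] }  — shift, reduce
  I13: { [C → . D /], [C → . x / x], [D → . ) D], [D → . D f C], [D → . f f T], [D → D f . C] }  — shift
  I14: { [D → D f C .] }  — reduce
  I15: { [T → D / x .] }  — reduce
  I16: { [C → D / .] }  — reduce
  I17: { [D → ) D .], [D → D . f C] }  — shift, reduce

I12 contains reduce item [C → D / .] and shift item [T → D / . x] — shift-reduce conflict.
I17 contains reduce item [D → ) D .] and shift item [D → D . f C] — shift-reduce conflict.

Answer: Yes — I12: [C → D / .] vs [T → D / . x]; I17: [D → ) D .] vs [D → D . f C]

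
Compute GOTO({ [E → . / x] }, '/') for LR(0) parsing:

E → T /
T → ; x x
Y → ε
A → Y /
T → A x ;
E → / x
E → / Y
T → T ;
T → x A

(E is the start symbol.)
GOTO(I, '/') = CLOSURE({ [A → αX.β] : [A → α.Xβ] ∈ I, X = '/' })

Items with dot before '/', with the dot advanced:
  [E → . / x] → [E → / . x]
Closure adds nothing (no advanced item has the dot before a non-terminal).

GOTO = { [E → / . x] }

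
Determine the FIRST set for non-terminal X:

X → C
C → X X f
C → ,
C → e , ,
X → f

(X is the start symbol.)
FIRST sets of the other non-terminals involved (by the same procedure, iterated to a fixed point):
  FIRST(C) = { ',', 'e', 'f' }

From X → C:
  - C is a non-terminal: add FIRST(C) \ {ε} = { ',', 'e', 'f' }
    C is not nullable, so stop
From X → f:
  - f is a terminal: add 'f' and stop

Collecting: FIRST(X) = { ',', 'e', 'f' }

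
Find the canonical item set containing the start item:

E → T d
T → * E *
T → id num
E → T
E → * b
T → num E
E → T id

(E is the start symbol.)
{ [E → . * b], [E → . T d], [E → . T id], [E → . T], [E' → . E], [T → . * E *], [T → . id num], [T → . num E] }

First, augment the grammar with E' → E
I₀ = CLOSURE({ [E' → . E] }):
  [E' → . E] has the dot before E: add [E → . T d], [E → . T], [E → . * b], [E → . T id]
  [E → . T d] has the dot before T: add [T → . * E *], [T → . id num], [T → . num E]
No further items can be added.

I₀ = { [E → . * b], [E → . T d], [E → . T id], [E → . T], [E' → . E], [T → . * E *], [T → . id num], [T → . num E] }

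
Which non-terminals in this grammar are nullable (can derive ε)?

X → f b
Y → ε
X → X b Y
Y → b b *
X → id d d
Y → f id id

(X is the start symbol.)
A non-terminal is nullable if it can derive ε (the empty string): either it has an ε-production, or it has a production whose right-hand side consists entirely of nullable non-terminals.

ε-productions: Y → ε
So Y is immediately nullable.
No further non-terminal can be added: every production for the remaining non-terminals contains a terminal or a non-nullable non-terminal.
Nullable = { 'Y' }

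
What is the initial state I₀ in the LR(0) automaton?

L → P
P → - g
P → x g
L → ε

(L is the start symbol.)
First, augment the grammar with L' → L
I₀ = CLOSURE({ [L' → . L] }):
  [L' → . L] has the dot before L: add [L → . P], [L → .]
  [L → . P] has the dot before P: add [P → . - g], [P → . x g]
No further items can be added.

I₀ = { [L → . P], [L → .], [L' → . L], [P → . - g], [P → . x g] }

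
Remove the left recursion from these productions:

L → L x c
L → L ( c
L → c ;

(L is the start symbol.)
L is directly left-recursive. The standard transformation for
  A → A α₁ | ... | A α_m | β₁ | ... | β_n
is
  A  → β₁ A' | ... | β_n A'
  A' → α₁ A' | ... | α_m A' | ε

L → c ; becomes L → c ; L'
L → L x c becomes L' → x c L'
L → L ( c becomes L' → ( c L'
Add L' → ε

Resulting grammar:
L → c ; L'
L' → x c L'
L' → ( c L'
L' → ε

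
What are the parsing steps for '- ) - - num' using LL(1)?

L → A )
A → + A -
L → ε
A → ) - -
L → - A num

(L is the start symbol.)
Stack is shown with the top on the left.

Stack        Input          Action
----------------------------------
L $          - ) - - num $  output L → - A num
- A num $    - ) - - num $  match '-'
A num $      ) - - num $    output A → ) - -
) - - num $  ) - - num $    match ')'
- - num $    - - num $      match '-'
- num $      - num $        match '-'
num $        num $          match 'num'
$            $              accept

The string is accepted.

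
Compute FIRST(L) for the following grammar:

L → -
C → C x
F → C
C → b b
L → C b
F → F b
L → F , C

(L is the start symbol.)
To compute FIRST(L), examine every production with L on the left-hand side, reading each right-hand side left to right until a non-nullable symbol is reached.

FIRST sets of the other non-terminals involved (by the same procedure, iterated to a fixed point):
  FIRST(C) = { 'b' }
  FIRST(F) = { 'b' }

From L → -:
  - '-' is a terminal: add '-' and stop
From L → C b:
  - C is a non-terminal: add FIRST(C) \ {ε} = { 'b' }
    C is not nullable, so stop
From L → F , C:
  - F is a non-terminal: add FIRST(F) \ {ε} = { 'b' }
    F is not nullable, so stop

Collecting: FIRST(L) = { '-', 'b' }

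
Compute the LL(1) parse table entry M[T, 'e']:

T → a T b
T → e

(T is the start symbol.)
T → e

To find M[T, 'e'], we find productions for T where 'e' is in the predict set (PREDICT(N → α) = (FIRST(α) \ {ε}) ∪ (FOLLOW(N) if α ⇒* ε)).

T → a T b: PREDICT = { 'a' }
T → e: PREDICT = { 'e' }
  'e' is in predict set, so this production goes in M[T, 'e']

M[T, 'e'] = T → e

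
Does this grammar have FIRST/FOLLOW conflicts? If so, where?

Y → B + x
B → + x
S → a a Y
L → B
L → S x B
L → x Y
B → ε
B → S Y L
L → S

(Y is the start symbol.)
Nullable non-terminals: B, L.
FIRST sets used below: FIRST(S) = { 'a' }, FIRST(B) = { '+', 'a', ε }

B: nullable alternative(s) B → ε; FOLLOW(B) = { '+' }
  B → + x: FIRST \ {ε} = { '+' } — overlaps FOLLOW(B) on { '+' }: CONFLICT
  B → ε: FIRST \ {ε} = { } — this is the only nullable alternative, skip
  B → S Y L: FIRST \ {ε} = { 'a' } — disjoint from FOLLOW(B)

L: nullable alternative(s) L → B; FOLLOW(L) = { '+' }
  L → B: FIRST \ {ε} = { '+', 'a' } — this is the only nullable alternative, skip
  L → S x B: FIRST \ {ε} = { 'a' } — disjoint from FOLLOW(L)
  L → x Y: FIRST \ {ε} = { 'x' } — disjoint from FOLLOW(L)
  L → S: FIRST \ {ε} = { 'a' } — disjoint from FOLLOW(L)

S, Y have no nullable alternative, so no FIRST/FOLLOW check is needed there.

So the grammar has 1 FIRST/FOLLOW conflict (marked CONFLICT above).

Answer: Yes. B → '+' x with FOLLOW(B) on { '+' }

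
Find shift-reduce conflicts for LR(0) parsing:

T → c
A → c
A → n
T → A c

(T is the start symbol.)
No shift-reduce conflicts

Augment with T' → T and build the canonical LR(0) collection (I0 = CLOSURE({[T' → . T]}), then GOTO on every symbol after a dot until no new states appear). It has 6 states:
  I0: { [A → . c], [A → . n], [T → . A c], [T → . c], [T' → . T] }  — shift
  I1: { [T → A . c] }  — shift
  I2: { [T' → T .] }  — accept
  I3: { [A → c .], [T → c .] }  — 2 reduces
  I4: { [A → n .] }  — reduce
  I5: { [T → A c .] }  — reduce

No state contains both a complete item and a shift item.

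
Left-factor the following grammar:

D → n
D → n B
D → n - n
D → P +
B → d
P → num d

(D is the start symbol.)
D → n D'
D' → ε
D' → B
D' → - n
D → P +
B → d
P → num d

Left-factoring transforms A → αβ₁ | αβ₂ into A → αA' and A' → β₁ | β₂
(α is the longest common prefix among the alternatives). Repeat until
no nonterminal has two alternatives with a common prefix.

Round 1: D has alternatives sharing prefix 'n'. Introduce D': D → n D'
  Add: D' → ε
  Add: D' → B
  Add: D' → - n

No remaining common prefixes — done.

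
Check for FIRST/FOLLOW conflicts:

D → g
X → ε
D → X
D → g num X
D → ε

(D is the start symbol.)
No FIRST/FOLLOW conflicts.

A FIRST/FOLLOW conflict occurs when a non-terminal N has a nullable alternative N → β (β ⇒* ε) and another alternative N → α with FIRST(α) ∩ FOLLOW(N) ≠ ∅: on such a lookahead the parser cannot decide between expanding α and letting N vanish via β.

Nullable non-terminals: D, X.
FIRST sets used below: FIRST(X) = { ε }

D: nullable alternative(s) D → X, D → ε; FOLLOW(D) = { $ }
  D → g: FIRST \ {ε} = { 'g' } — disjoint from FOLLOW(D)
  D → X: FIRST \ {ε} = { } — disjoint from FOLLOW(D)
  D → g num X: FIRST \ {ε} = { 'g' } — disjoint from FOLLOW(D)
  D → ε: FIRST \ {ε} = { } — disjoint from FOLLOW(D)
X has a nullable alternative but only one production, so nothing to check.

No FIRST/FOLLOW conflicts found.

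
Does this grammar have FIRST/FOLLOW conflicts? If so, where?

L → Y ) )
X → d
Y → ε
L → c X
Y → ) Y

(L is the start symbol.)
A FIRST/FOLLOW conflict occurs when a non-terminal N has a nullable alternative N → β (β ⇒* ε) and another alternative N → α with FIRST(α) ∩ FOLLOW(N) ≠ ∅: on such a lookahead the parser cannot decide between expanding α and letting N vanish via β.

Nullable non-terminals: Y.

Y: nullable alternative(s) Y → ε; FOLLOW(Y) = { ')' }
  Y → ε: FIRST \ {ε} = { } — this is the only nullable alternative, skip
  Y → ) Y: FIRST \ {ε} = { ')' } — overlaps FOLLOW(Y) on { ')' }: CONFLICT

L, X have no nullable alternative, so no FIRST/FOLLOW check is needed there.

So the grammar has 1 FIRST/FOLLOW conflict (marked CONFLICT above).

Answer: Yes. Y → ')' Y with FOLLOW(Y) on { ')' }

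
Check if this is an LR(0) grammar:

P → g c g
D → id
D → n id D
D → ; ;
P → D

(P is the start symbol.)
A grammar is LR(0) if no state in the canonical LR(0) collection has:
  - both a shift item (dot before a terminal) and a complete item (shift-reduce conflict), or
  - two or more complete items (reduce-reduce conflict; the accept item [P' → P .] counts as a complete item here).

Augment with P' → P and build the canonical LR(0) collection (I0 = CLOSURE({[P' → . P]}), then GOTO on every symbol after a dot until no new states appear). It has 12 states:
  I0: { [D → . ; ;], [D → . id], [D → . n id D], [P → . D], [P → . g c g], [P' → . P] }  — shift
  I1: { [D → ; . ;] }  — shift
  I2: { [P → D .] }  — reduce
  I3: { [P' → P .] }  — accept
  I4: { [P → g . c g] }  — shift
  I5: { [D → id .] }  — reduce
  I6: { [D → n . id D] }  — shift
  I7: { [D → . ; ;], [D → . id], [D → . n id D], [D → n id . D] }  — shift
  I8: { [D → n id D .] }  — reduce
  I9: { [P → g c . g] }  — shift
  I10: { [P → g c g .] }  — reduce
  I11: { [D → ; ; .] }  — reduce

Every state is either a pure shift/goto state or contains exactly one complete item and nothing to shift — no conflicts. The grammar is LR(0).

Answer: Yes, the grammar is LR(0)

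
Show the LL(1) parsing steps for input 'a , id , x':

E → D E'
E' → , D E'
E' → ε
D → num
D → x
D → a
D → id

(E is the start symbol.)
Stack is shown with the top on the left.

Stack     Input         Action
------------------------------
E $       a , id , x $  output E → D E'
D E' $    a , id , x $  output D → a
a E' $    a , id , x $  match 'a'
E' $      , id , x $    output E' → , D E'
, D E' $  , id , x $    match ','
D E' $    id , x $      output D → id
id E' $   id , x $      match 'id'
E' $      , x $         output E' → , D E'
, D E' $  , x $         match ','
D E' $    x $           output D → x
x E' $    x $           match 'x'
E' $      $             output E' → ε
$         $             accept

The string is accepted.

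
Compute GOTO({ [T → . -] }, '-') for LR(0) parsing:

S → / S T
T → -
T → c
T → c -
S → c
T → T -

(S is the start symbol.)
GOTO(I, '-') = CLOSURE({ [A → αX.β] : [A → α.Xβ] ∈ I, X = '-' })

Items with dot before '-', with the dot advanced:
  [T → . -] → [T → - .]
Closure adds nothing (no advanced item has the dot before a non-terminal).

GOTO = { [T → - .] }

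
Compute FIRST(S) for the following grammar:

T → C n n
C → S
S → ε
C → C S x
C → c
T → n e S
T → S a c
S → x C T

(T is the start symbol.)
{ 'x', ε }

To compute FIRST(S), examine every production with S on the left-hand side, reading each right-hand side left to right until a non-nullable symbol is reached.

From S → ε:
  - ε-production, so ε ∈ FIRST(S)
From S → x C T:
  - x is a terminal: add 'x' and stop

Collecting: FIRST(S) = { 'x', ε }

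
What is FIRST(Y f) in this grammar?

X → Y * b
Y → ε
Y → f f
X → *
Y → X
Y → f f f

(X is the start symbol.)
{ '*', 'f' }

FIRST sets of the non-terminals involved (from the grammar, by fixed-point iteration):
  FIRST(Y) = { '*', 'f', ε }

To compute FIRST(Y f), process the symbols left to right:
Symbol Y is a non-terminal. Add FIRST(Y) \ {ε} = { '*', 'f' }
Y is nullable (ε ∈ FIRST(Y)), continue to the next symbol.
Symbol f is a terminal. Add 'f' and stop.
FIRST(Y f) = { '*', 'f' }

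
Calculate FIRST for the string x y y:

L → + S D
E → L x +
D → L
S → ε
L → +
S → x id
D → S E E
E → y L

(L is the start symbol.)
To compute FIRST(x y y), process the symbols left to right:
Symbol x is a terminal. Add 'x' and stop.
FIRST(x y y) = { 'x' }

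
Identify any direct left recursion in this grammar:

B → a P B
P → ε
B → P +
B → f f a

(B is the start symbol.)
Direct left recursion occurs when N → N α for some non-terminal N (the right-hand side begins with the left-hand side itself).

B → a P B: starts with a
P → ε: starts with ε
B → P +: starts with P
B → f f a: starts with f

No direct left recursion found.

Answer: No direct left recursion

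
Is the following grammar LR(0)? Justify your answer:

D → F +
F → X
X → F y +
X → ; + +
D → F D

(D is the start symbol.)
Yes, the grammar is LR(0)

A grammar is LR(0) if no state in the canonical LR(0) collection has:
  - both a shift item (dot before a terminal) and a complete item (shift-reduce conflict), or
  - two or more complete items (reduce-reduce conflict; the accept item [D' → D .] counts as a complete item here).

Augment with D' → D and build the canonical LR(0) collection (I0 = CLOSURE({[D' → . D]}), then GOTO on every symbol after a dot until no new states appear). It has 11 states:
  I0: { [D → . F +], [D → . F D], [D' → . D], [F → . X], [X → . ; + +], [X → . F y +] }  — shift
  I1: { [X → ; . + +] }  — shift
  I2: { [D' → D .] }  — accept
  I3: { [D → . F +], [D → . F D], [D → F . +], [D → F . D], [F → . X], [X → . ; + +], [X → . F y +], [X → F . y +] }  — shift
  I4: { [F → X .] }  — reduce
  I5: { [D → F + .] }  — reduce
  I6: { [D → F D .] }  — reduce
  I7: { [X → F y . +] }  — shift
  I8: { [X → F y + .] }  — reduce
  I9: { [X → ; + . +] }  — shift
  I10: { [X → ; + + .] }  — reduce

Every state is either a pure shift/goto state or contains exactly one complete item and nothing to shift — no conflicts. The grammar is LR(0).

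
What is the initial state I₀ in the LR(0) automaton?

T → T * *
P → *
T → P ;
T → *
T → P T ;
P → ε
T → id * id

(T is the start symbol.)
{ [P → . *], [P → .], [T → . *], [T → . P ;], [T → . P T ;], [T → . T * *], [T → . id * id], [T' → . T] }

First, augment the grammar with T' → T
I₀ = CLOSURE({ [T' → . T] }):
  [T' → . T] has the dot before T: add [T → . T * *], [T → . P ;], [T → . *], [T → . P T ;], [T → . id * id]
  [T → . P ;] has the dot before P: add [P → . *], [P → .]
No further items can be added.

I₀ = { [P → . *], [P → .], [T → . *], [T → . P ;], [T → . P T ;], [T → . T * *], [T → . id * id], [T' → . T] }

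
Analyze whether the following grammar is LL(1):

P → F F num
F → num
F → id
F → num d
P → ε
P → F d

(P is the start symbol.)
A grammar is LL(1) if for each non-terminal N with multiple productions, the predict sets of those productions are pairwise disjoint, where PREDICT(N → α) = (FIRST(α) \ {ε}) ∪ (FOLLOW(N) if α ⇒* ε).

Relevant sets:
  FIRST(F) = { 'id', 'num' }
  FOLLOW(P) = { $ }

For P:
  PREDICT(P → F F num) = { 'id', 'num' }
  PREDICT(P → ε) = { $ }
  PREDICT(P → F d) = { 'id', 'num' }
For F:
  PREDICT(F → num) = { 'num' }
  PREDICT(F → id) = { 'id' }
  PREDICT(F → num d) = { 'num' }

Conflict found: Predict set conflict for P: { 'id', 'num' }
The grammar is NOT LL(1).

Answer: No. Predict set conflict for P: { 'id', 'num' }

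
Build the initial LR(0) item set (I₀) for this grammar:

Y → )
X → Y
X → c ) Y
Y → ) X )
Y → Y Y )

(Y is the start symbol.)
{ [Y → . ) X )], [Y → . )], [Y → . Y Y )], [Y' → . Y] }

First, augment the grammar with Y' → Y
I₀ = CLOSURE({ [Y' → . Y] }):
  [Y' → . Y] has the dot before Y: add [Y → . )], [Y → . ) X )], [Y → . Y Y )]
No further items can be added.

I₀ = { [Y → . ) X )], [Y → . )], [Y → . Y Y )], [Y' → . Y] }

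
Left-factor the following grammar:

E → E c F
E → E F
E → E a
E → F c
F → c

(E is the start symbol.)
Left-factoring transforms A → αβ₁ | αβ₂ into A → αA' and A' → β₁ | β₂
(α is the longest common prefix among the alternatives). Repeat until
no nonterminal has two alternatives with a common prefix.

Round 1: E has alternatives sharing prefix 'E'. Introduce E': E → E E'
  Add: E' → c F
  Add: E' → F
  Add: E' → a

No remaining common prefixes — done.

Resulting grammar:
E → E E'
E' → c F
E' → F
E' → a
E → F c
F → c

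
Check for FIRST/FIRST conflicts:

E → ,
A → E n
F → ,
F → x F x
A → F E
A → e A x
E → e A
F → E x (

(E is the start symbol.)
FIRST sets of the non-terminals at (or reachable through a nullable prefix from) the front of some alternative:
  FIRST(E) = { ',', 'e' }
  FIRST(F) = { ',', 'e', 'x' }

Productions for E:
  E → ,: FIRST = { ',' }
  E → e A: FIRST = { 'e' }
Productions for A:
  A → E n: FIRST = { ',', 'e' }
  A → F E: FIRST = { ',', 'e', 'x' }
  A → e A x: FIRST = { 'e' }
Productions for F:
  F → ,: FIRST = { ',' }
  F → x F x: FIRST = { 'x' }
  F → E x (: FIRST = { ',', 'e' }

Conflict for A: A → E n and A → F E
  Overlap: { ',', 'e' }
Conflict for A: A → E n and A → e A x
  Overlap: { 'e' }
Conflict for A: A → F E and A → e A x
  Overlap: { 'e' }
Conflict for F: F → , and F → E x (
  Overlap: { ',' }

Answer: Yes. A → E n / A → F E on { ',', 'e' }; A → E n / A → e A x on { 'e' }; A → F E / A → e A x on { 'e' }; F → ',' / F → E x '(' on { ',' }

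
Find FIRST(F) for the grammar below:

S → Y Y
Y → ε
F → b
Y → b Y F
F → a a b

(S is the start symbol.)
{ 'a', 'b' }

To compute FIRST(F), examine every production with F on the left-hand side, reading each right-hand side left to right until a non-nullable symbol is reached.

From F → b:
  - b is a terminal: add 'b' and stop
From F → a a b:
  - a is a terminal: add 'a' and stop

Collecting: FIRST(F) = { 'a', 'b' }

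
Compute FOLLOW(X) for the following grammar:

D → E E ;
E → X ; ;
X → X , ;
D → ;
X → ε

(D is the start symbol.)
{ ',', ';' }

In E → X ; ;: X is followed by ';' ';', add FIRST(';' ';') \ {ε} = { ';' }
In X → X , ;: X is followed by ',' ';', add FIRST(',' ';') \ {ε} = { ',' }

Taking the union: FOLLOW(X) = { ',', ';' }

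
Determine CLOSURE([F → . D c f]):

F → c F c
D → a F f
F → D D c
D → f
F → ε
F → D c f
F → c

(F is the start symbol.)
{ [D → . a F f], [D → . f], [F → . D c f] }

To compute CLOSURE, for each item [A → α.Bβ] where B is a non-terminal, add [B → .γ] for all productions B → γ; repeat for the newly added items until nothing changes.

Start with: [F → . D c f]
  [F → . D c f] has the dot before D: add [D → . a F f], [D → . f]
No further items can be added.

CLOSURE = { [D → . a F f], [D → . f], [F → . D c f] }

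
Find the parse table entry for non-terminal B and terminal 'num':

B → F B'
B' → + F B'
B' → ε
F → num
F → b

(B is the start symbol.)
To find M[B, 'num'], we find productions for B where 'num' is in the predict set (PREDICT(N → α) = (FIRST(α) \ {ε}) ∪ (FOLLOW(N) if α ⇒* ε)).

Relevant sets:
  FIRST(F) = { 'b', 'num' }

B → F B': PREDICT = { 'b', 'num' }
  'num' is in predict set, so this production goes in M[B, 'num']

M[B, 'num'] = B → F B'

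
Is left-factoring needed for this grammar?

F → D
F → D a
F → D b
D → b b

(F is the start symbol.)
Left-factoring is needed when two productions for the same non-terminal
share a common prefix on the right-hand side.

Productions for F:
  F → D
  F → D a
  F → D b

Found common prefix 'D' in productions for F

Answer: Yes, F has productions with common prefix 'D'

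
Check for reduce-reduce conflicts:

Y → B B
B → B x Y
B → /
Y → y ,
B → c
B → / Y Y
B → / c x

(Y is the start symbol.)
A reduce-reduce conflict occurs when an LR(0) state has two complete items [A → α .] and [B → β .] — both call for a reduction, and with no lookahead the parser cannot choose between them.

Augment with Y' → Y and build the canonical LR(0) collection (I0 = CLOSURE({[Y' → . Y]}), then GOTO on every symbol after a dot until no new states appear). It has 14 states:
  I0: { [B → . / Y Y], [B → . / c x], [B → . /], [B → . B x Y], [B → . c], [Y → . B B], [Y → . y ,], [Y' → . Y] }  — shift
  I1: { [B → . / Y Y], [B → . / c x], [B → . /], [B → . B x Y], [B → . c], [B → / . Y Y], [B → / . c x], [B → / .], [Y → . B B], [Y → . y ,] }  — shift, reduce
  I2: { [B → . / Y Y], [B → . / c x], [B → . /], [B → . B x Y], [B → . c], [B → B . x Y], [Y → B . B] }  — shift
  I3: { [Y' → Y .] }  — accept
  I4: { [B → c .] }  — reduce
  I5: { [Y → y . ,] }  — shift
  I6: { [Y → y , .] }  — reduce
  I7: { [B → B . x Y], [Y → B B .] }  — shift, reduce
  I8: { [B → . / Y Y], [B → . / c x], [B → . /], [B → . B x Y], [B → . c], [B → B x . Y], [Y → . B B], [Y → . y ,] }  — shift
  I9: { [B → B x Y .] }  — reduce
  I10: { [B → . / Y Y], [B → . / c x], [B → . /], [B → . B x Y], [B → . c], [B → / Y . Y], [Y → . B B], [Y → . y ,] }  — shift
  I11: { [B → / c . x], [B → c .] }  — shift, reduce
  I12: { [B → / c x .] }  — reduce
  I13: { [B → / Y Y .] }  — reduce

No state contains more than one complete item.

Answer: No reduce-reduce conflicts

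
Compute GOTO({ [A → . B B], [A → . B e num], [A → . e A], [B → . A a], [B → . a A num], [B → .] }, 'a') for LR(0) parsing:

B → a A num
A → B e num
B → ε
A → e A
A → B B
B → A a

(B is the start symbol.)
{ [A → . B B], [A → . B e num], [A → . e A], [B → . A a], [B → . a A num], [B → .], [B → a . A num] }

GOTO(I, 'a') = CLOSURE({ [A → αX.β] : [A → α.Xβ] ∈ I, X = 'a' })

Items with dot before 'a', with the dot advanced:
  [B → . a A num] → [B → a . A num]
Closure of the advanced items:
  [B → a . A num] has the dot before A: add [A → . B e num], [A → . e A], [A → . B B]
  [A → . B e num] has the dot before B: add [B → . a A num], [B → .], [B → . A a]

GOTO = { [A → . B B], [A → . B e num], [A → . e A], [B → . A a], [B → . a A num], [B → .], [B → a . A num] }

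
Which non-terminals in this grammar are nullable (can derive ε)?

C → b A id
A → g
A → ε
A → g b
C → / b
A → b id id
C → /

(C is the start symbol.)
A non-terminal is nullable if it can derive ε (the empty string): either it has an ε-production, or it has a production whose right-hand side consists entirely of nullable non-terminals.

ε-productions: A → ε
So A is immediately nullable.
No further non-terminal can be added: every production for the remaining non-terminals contains a terminal or a non-nullable non-terminal.
Nullable = { 'A' }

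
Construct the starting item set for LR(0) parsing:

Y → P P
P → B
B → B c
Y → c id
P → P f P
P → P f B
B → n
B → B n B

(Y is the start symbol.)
{ [B → . B c], [B → . B n B], [B → . n], [P → . B], [P → . P f B], [P → . P f P], [Y → . P P], [Y → . c id], [Y' → . Y] }

First, augment the grammar with Y' → Y
I₀ = CLOSURE({ [Y' → . Y] }):
  [Y' → . Y] has the dot before Y: add [Y → . P P], [Y → . c id]
  [Y → . P P] has the dot before P: add [P → . B], [P → . P f P], [P → . P f B]
  [P → . B] has the dot before B: add [B → . B c], [B → . n], [B → . B n B]
No further items can be added.

I₀ = { [B → . B c], [B → . B n B], [B → . n], [P → . B], [P → . P f B], [P → . P f P], [Y → . P P], [Y → . c id], [Y' → . Y] }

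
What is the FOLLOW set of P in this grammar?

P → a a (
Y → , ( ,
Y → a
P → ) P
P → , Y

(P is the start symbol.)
To compute FOLLOW(P), find every occurrence of P on a right-hand side N → α P β: add FIRST(β) \ {ε}, and if β is empty or nullable also add FOLLOW(N). Iterate to a fixed point.

P is the start symbol, so $ ∈ FOLLOW(P).
In P → ) P: P is at the end; this adds FOLLOW(P) to itself — nothing new

Taking the union: FOLLOW(P) = { $ }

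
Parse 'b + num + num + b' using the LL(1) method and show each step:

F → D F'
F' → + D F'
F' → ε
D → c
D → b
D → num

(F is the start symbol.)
Stack is shown with the top on the left.

Stack     Input                Action
-------------------------------------
F $       b + num + num + b $  output F → D F'
D F' $    b + num + num + b $  output D → b
b F' $    b + num + num + b $  match 'b'
F' $      + num + num + b $    output F' → + D F'
+ D F' $  + num + num + b $    match '+'
D F' $    num + num + b $      output D → num
num F' $  num + num + b $      match 'num'
F' $      + num + b $          output F' → + D F'
+ D F' $  + num + b $          match '+'
D F' $    num + b $            output D → num
num F' $  num + b $            match 'num'
F' $      + b $                output F' → + D F'
+ D F' $  + b $                match '+'
D F' $    b $                  output D → b
b F' $    b $                  match 'b'
F' $      $                    output F' → ε
$         $                    accept

The string is accepted.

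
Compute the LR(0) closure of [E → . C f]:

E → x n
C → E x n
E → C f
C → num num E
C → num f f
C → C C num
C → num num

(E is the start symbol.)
{ [C → . C C num], [C → . E x n], [C → . num f f], [C → . num num E], [C → . num num], [E → . C f], [E → . x n] }

Start with: [E → . C f]
  [E → . C f] has the dot before C: add [C → . E x n], [C → . num num E], [C → . num f f], [C → . C C num], [C → . num num]
  [C → . E x n] has the dot before E: add [E → . x n]
No further items can be added.

CLOSURE = { [C → . C C num], [C → . E x n], [C → . num f f], [C → . num num E], [C → . num num], [E → . C f], [E → . x n] }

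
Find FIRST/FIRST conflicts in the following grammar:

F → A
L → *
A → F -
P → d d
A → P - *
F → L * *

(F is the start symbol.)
Yes. F → A / F → L '*' '*' on { '*' }; A → F '-' / A → P '-' '*' on { 'd' }

A FIRST/FIRST conflict occurs when two productions N → α and N → β for the same non-terminal have FIRST(α) ∩ FIRST(β) ≠ ∅ (with ε ∈ FIRST of a nullable right-hand side, so two nullable alternatives also conflict).

FIRST sets of the non-terminals at (or reachable through a nullable prefix from) the front of some alternative:
  FIRST(A) = { '*', 'd' }
  FIRST(L) = { '*' }
  FIRST(F) = { '*', 'd' }
  FIRST(P) = { 'd' }

Productions for F:
  F → A: FIRST = { '*', 'd' }
  F → L * *: FIRST = { '*' }
Productions for A:
  A → F -: FIRST = { '*', 'd' }
  A → P - *: FIRST = { 'd' }
L, P have only one production, so no FIRST/FIRST conflict is possible there.

Conflict for F: F → A and F → L * *
  Overlap: { '*' }
Conflict for A: A → F - and A → P - *
  Overlap: { 'd' }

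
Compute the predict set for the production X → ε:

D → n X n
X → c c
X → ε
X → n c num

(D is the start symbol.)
PREDICT(X → ε) = (FIRST(RHS) \ {ε}) ∪ (FOLLOW(X) if ε ∈ FIRST(RHS), i.e. RHS ⇒* ε)
The right-hand side is ε (FIRST(ε) = { ε }), so the predict set is FOLLOW(X) = { 'n' }
PREDICT(X → ε) = { 'n' }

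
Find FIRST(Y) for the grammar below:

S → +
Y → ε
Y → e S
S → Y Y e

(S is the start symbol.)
From Y → ε:
  - ε-production, so ε ∈ FIRST(Y)
From Y → e S:
  - e is a terminal: add 'e' and stop

Collecting: FIRST(Y) = { 'e', ε }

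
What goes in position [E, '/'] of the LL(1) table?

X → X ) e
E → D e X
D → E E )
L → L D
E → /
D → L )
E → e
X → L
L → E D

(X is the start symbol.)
To find M[E, '/'], we find productions for E where '/' is in the predict set (PREDICT(N → α) = (FIRST(α) \ {ε}) ∪ (FOLLOW(N) if α ⇒* ε)).

Relevant sets:
  FIRST(D) = { '/', 'e' }

E → D e X: PREDICT = { '/', 'e' }
  '/' is in predict set, so this production goes in M[E, '/']
E → /: PREDICT = { '/' }
  '/' is in predict set, so this production goes in M[E, '/']
E → e: PREDICT = { 'e' }

M[E, '/'] = E → D e X, E → /  (a multiply-defined cell — the grammar is not LL(1))

Answer: E → D e X, E → /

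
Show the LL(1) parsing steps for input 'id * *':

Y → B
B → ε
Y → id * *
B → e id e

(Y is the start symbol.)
LL(1) parsing maintains a stack (initially the start symbol over $) and the input. At each step: if the stack top is a terminal, match it against the current input token; if it is a non-terminal N, replace it with the RHS of M[N, lookahead] (the unique production whose predict set contains the lookahead).

Stack is shown with the top on the left.

Stack     Input     Action
--------------------------
Y $       id * * $  output Y → id * *
id * * $  id * * $  match 'id'
* * $     * * $     match '*'
* $       * $       match '*'
$         $         accept

The string is accepted.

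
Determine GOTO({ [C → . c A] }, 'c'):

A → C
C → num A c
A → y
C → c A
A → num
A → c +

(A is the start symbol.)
{ [A → . C], [A → . c +], [A → . num], [A → . y], [C → . c A], [C → . num A c], [C → c . A] }

GOTO(I, 'c') = CLOSURE({ [A → αX.β] : [A → α.Xβ] ∈ I, X = 'c' })

Items with dot before 'c', with the dot advanced:
  [C → . c A] → [C → c . A]
Closure of the advanced items:
  [C → c . A] has the dot before A: add [A → . C], [A → . y], [A → . num], [A → . c +]
  [A → . C] has the dot before C: add [C → . num A c], [C → . c A]

GOTO = { [A → . C], [A → . c +], [A → . num], [A → . y], [C → . c A], [C → . num A c], [C → c . A] }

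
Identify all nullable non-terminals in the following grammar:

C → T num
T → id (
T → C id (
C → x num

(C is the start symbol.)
There are no ε-productions, so no non-terminal can derive ε.
No non-terminals are nullable.

Answer: None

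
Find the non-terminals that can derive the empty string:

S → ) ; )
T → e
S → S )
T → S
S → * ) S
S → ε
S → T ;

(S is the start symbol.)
A non-terminal is nullable if it can derive ε (the empty string): either it has an ε-production, or it has a production whose right-hand side consists entirely of nullable non-terminals.

ε-productions: S → ε
So S is immediately nullable.
T → S: every symbol on the right is nullable, so T is nullable too.
Every non-terminal is now nullable.
Nullable = { 'S', 'T' }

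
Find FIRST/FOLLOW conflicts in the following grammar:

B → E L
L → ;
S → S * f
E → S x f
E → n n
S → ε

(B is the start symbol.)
A FIRST/FOLLOW conflict occurs when a non-terminal N has a nullable alternative N → β (β ⇒* ε) and another alternative N → α with FIRST(α) ∩ FOLLOW(N) ≠ ∅: on such a lookahead the parser cannot decide between expanding α and letting N vanish via β.

Nullable non-terminals: S.
FIRST sets used below: FIRST(S) = { '*', ε }

S: nullable alternative(s) S → ε; FOLLOW(S) = { '*', 'x' }
  S → S * f: FIRST \ {ε} = { '*' } — overlaps FOLLOW(S) on { '*' }: CONFLICT
  S → ε: FIRST \ {ε} = { } — this is the only nullable alternative, skip

B, E, L have no nullable alternative, so no FIRST/FOLLOW check is needed there.

So the grammar has 1 FIRST/FOLLOW conflict (marked CONFLICT above).

Answer: Yes. S → S '*' f with FOLLOW(S) on { '*' }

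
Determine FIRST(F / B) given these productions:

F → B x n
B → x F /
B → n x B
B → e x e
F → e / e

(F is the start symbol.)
{ 'e', 'n', 'x' }

FIRST sets of the non-terminals involved (from the grammar, by fixed-point iteration):
  FIRST(F) = { 'e', 'n', 'x' }

To compute FIRST(F / B), process the symbols left to right:
Symbol F is a non-terminal. Add FIRST(F) \ {ε} = { 'e', 'n', 'x' }
F is not nullable (ε ∉ FIRST(F)), so stop here.
FIRST(F / B) = { 'e', 'n', 'x' }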